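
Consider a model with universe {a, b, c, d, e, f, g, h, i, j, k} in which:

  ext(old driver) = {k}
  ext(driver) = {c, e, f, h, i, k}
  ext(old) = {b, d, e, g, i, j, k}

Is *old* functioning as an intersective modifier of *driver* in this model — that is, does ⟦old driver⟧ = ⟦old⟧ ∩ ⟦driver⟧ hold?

no

⟦old⟧ ∩ ⟦driver⟧ = {b, d, e, g, i, j, k} ∩ {c, e, f, h, i, k} = {e, i, k}
Observed ⟦old driver⟧ = {k}.
These differ, so the modifier is not intersective in this model.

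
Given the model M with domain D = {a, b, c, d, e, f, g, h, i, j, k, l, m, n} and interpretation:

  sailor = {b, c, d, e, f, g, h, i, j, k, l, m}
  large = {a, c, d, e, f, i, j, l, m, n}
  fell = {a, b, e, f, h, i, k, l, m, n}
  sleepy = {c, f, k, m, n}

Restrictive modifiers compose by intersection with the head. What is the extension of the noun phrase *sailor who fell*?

{b, e, f, h, i, k, l, m}

⟦who fell⟧ = ⟦fell⟧ = {a, b, e, f, h, i, k, l, m, n}
⟦sailor⟧ = {b, c, d, e, f, g, h, i, j, k, l, m}
… ∩ ⟦who fell⟧ = {b, c, d, e, f, g, h, i, j, k, l, m} ∩ {a, b, e, f, h, i, k, l, m, n} = {b, e, f, h, i, k, l, m}
So ⟦sailor who fell⟧ = {b, e, f, h, i, k, l, m}.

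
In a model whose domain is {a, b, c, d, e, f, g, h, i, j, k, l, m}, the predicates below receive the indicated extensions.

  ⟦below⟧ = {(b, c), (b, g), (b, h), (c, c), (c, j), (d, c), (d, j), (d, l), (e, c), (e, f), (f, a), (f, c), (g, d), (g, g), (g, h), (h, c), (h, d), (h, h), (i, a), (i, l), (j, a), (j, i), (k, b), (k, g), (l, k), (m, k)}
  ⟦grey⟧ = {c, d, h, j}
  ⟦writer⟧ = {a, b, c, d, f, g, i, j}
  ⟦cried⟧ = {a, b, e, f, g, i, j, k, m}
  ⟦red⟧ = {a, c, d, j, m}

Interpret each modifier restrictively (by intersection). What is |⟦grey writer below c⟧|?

⟦below c⟧ = {x : ⟨x, c⟩ ∈ ⟦below⟧} = {b, c, d, e, f, h}
⟦writer⟧ = {a, b, c, d, f, g, i, j}
… ∩ ⟦below c⟧ = {a, b, c, d, f, g, i, j} ∩ {b, c, d, e, f, h} = {b, c, d, f}
… ∩ ⟦grey⟧ = {b, c, d, f} ∩ {c, d, h, j} = {c, d}
⟦grey writer below c⟧ = {c, d}, so the cardinality is 2.

2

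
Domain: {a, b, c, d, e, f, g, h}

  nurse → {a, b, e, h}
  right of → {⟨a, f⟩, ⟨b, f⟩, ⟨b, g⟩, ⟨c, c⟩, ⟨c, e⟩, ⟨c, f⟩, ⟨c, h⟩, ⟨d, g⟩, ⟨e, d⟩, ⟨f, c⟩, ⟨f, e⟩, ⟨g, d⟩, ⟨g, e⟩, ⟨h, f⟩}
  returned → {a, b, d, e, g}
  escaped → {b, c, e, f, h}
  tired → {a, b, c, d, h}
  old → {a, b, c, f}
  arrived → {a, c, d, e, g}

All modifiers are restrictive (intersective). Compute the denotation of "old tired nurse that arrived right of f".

{a}

⟦that arrived⟧ = ⟦arrived⟧ = {a, c, d, e, g}
⟦right of f⟧ = {x : ⟨x, f⟩ ∈ ⟦right of⟧} = {a, b, c, h}
⟦nurse⟧ = {a, b, e, h}
… ∩ ⟦that arrived⟧ = {a, b, e, h} ∩ {a, c, d, e, g} = {a, e}
… ∩ ⟦right of f⟧ = {a, e} ∩ {a, b, c, h} = {a}
… ∩ ⟦old⟧ = {a} ∩ {a, b, c, f} = {a}
… ∩ ⟦tired⟧ = {a} ∩ {a, b, c, d, h} = {a}
So ⟦old tired nurse that arrived right of f⟧ = {a}.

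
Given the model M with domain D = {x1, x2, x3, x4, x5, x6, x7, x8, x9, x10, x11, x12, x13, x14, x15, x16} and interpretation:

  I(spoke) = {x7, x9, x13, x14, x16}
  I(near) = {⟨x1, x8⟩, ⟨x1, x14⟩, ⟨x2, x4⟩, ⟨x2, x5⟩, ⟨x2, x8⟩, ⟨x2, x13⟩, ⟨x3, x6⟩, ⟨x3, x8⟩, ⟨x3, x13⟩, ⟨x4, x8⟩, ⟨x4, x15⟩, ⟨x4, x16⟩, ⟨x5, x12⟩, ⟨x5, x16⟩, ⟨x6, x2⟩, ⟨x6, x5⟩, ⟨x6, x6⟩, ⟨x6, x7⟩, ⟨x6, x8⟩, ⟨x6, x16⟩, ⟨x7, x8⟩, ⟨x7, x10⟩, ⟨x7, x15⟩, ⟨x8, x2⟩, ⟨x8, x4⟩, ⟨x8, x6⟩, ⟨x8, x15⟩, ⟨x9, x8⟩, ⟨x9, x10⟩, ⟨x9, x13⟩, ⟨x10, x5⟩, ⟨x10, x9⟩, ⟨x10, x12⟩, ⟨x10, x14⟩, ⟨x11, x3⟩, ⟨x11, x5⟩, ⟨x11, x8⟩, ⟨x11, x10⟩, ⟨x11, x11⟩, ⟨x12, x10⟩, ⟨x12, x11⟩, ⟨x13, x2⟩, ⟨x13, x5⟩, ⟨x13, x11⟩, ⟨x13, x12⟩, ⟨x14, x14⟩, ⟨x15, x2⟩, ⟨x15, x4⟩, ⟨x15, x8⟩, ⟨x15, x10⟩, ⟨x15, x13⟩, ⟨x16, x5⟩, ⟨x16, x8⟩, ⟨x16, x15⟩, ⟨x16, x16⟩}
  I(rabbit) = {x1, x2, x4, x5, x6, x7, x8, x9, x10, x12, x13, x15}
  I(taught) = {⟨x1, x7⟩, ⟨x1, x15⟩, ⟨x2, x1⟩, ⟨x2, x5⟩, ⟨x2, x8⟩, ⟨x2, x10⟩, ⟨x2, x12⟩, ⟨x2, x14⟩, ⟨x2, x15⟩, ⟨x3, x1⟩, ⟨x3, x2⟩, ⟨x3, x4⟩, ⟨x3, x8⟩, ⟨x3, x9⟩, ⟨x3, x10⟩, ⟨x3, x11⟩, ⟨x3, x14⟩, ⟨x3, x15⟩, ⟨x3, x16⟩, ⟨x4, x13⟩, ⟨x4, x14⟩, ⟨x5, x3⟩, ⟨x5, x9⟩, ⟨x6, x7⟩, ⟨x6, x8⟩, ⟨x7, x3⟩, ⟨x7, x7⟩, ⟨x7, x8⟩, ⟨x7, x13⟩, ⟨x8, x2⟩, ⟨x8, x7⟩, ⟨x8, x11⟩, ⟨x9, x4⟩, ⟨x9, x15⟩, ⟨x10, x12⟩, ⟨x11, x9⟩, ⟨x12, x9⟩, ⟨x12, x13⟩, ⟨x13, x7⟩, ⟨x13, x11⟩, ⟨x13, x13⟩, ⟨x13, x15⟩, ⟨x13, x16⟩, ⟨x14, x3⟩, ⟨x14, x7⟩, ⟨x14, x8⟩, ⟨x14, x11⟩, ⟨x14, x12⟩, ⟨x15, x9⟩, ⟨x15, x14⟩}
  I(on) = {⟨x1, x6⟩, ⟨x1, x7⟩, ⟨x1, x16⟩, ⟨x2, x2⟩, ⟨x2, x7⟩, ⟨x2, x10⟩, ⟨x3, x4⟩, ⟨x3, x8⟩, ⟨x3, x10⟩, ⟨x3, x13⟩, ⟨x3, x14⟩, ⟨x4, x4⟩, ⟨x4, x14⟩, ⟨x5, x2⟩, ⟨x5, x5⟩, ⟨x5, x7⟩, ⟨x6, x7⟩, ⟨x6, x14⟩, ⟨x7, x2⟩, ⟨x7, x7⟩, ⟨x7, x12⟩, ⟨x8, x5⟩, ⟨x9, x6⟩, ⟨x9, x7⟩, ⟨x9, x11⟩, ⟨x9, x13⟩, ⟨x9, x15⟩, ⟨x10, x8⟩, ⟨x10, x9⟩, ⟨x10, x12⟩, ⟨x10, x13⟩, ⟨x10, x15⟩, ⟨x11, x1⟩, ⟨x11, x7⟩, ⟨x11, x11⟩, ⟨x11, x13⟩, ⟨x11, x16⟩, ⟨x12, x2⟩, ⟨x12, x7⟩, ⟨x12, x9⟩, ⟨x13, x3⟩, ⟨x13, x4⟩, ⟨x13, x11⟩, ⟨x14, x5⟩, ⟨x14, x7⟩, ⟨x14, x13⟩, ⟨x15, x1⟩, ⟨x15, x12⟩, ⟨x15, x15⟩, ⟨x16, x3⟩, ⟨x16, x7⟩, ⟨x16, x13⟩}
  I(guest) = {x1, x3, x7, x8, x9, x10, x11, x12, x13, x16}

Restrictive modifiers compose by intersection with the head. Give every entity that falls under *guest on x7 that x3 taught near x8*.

⟦on x7⟧ = {x : ⟨x, x7⟩ ∈ ⟦on⟧} = {x1, x2, x5, x6, x7, x9, x11, x12, x14, x16}
⟦that x3 taught⟧ = {x : ⟨x3, x⟩ ∈ ⟦taught⟧} = {x1, x2, x4, x8, x9, x10, x11, x14, x15, x16}
⟦near x8⟧ = {x : ⟨x, x8⟩ ∈ ⟦near⟧} = {x1, x2, x3, x4, x6, x7, x9, x11, x15, x16}
⟦guest⟧ = {x1, x3, x7, x8, x9, x10, x11, x12, x13, x16}
… ∩ ⟦on x7⟧ = {x1, x3, x7, x8, x9, x10, x11, x12, x13, x16} ∩ {x1, x2, x5, x6, x7, x9, x11, x12, x14, x16} = {x1, x7, x9, x11, x12, x16}
… ∩ ⟦that x3 taught⟧ = {x1, x7, x9, x11, x12, x16} ∩ {x1, x2, x4, x8, x9, x10, x11, x14, x15, x16} = {x1, x9, x11, x16}
… ∩ ⟦near x8⟧ = {x1, x9, x11, x16} ∩ {x1, x2, x3, x4, x6, x7, x9, x11, x15, x16} = {x1, x9, x11, x16}
So ⟦guest on x7 that x3 taught near x8⟧ = {x1, x9, x11, x16}.

{x1, x9, x11, x16}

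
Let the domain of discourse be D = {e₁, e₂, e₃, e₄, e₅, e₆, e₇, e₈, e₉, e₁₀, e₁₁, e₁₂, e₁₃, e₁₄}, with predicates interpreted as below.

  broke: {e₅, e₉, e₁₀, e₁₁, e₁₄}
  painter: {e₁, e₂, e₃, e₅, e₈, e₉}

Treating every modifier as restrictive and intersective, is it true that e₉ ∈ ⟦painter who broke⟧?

yes

⟦who broke⟧ = ⟦broke⟧ = {e₅, e₉, e₁₀, e₁₁, e₁₄}
⟦painter⟧ = {e₁, e₂, e₃, e₅, e₈, e₉}
… ∩ ⟦who broke⟧ = {e₁, e₂, e₃, e₅, e₈, e₉} ∩ {e₅, e₉, e₁₀, e₁₁, e₁₄} = {e₅, e₉}
⟦painter who broke⟧ = {e₅, e₉}; e₉ ∈ this set.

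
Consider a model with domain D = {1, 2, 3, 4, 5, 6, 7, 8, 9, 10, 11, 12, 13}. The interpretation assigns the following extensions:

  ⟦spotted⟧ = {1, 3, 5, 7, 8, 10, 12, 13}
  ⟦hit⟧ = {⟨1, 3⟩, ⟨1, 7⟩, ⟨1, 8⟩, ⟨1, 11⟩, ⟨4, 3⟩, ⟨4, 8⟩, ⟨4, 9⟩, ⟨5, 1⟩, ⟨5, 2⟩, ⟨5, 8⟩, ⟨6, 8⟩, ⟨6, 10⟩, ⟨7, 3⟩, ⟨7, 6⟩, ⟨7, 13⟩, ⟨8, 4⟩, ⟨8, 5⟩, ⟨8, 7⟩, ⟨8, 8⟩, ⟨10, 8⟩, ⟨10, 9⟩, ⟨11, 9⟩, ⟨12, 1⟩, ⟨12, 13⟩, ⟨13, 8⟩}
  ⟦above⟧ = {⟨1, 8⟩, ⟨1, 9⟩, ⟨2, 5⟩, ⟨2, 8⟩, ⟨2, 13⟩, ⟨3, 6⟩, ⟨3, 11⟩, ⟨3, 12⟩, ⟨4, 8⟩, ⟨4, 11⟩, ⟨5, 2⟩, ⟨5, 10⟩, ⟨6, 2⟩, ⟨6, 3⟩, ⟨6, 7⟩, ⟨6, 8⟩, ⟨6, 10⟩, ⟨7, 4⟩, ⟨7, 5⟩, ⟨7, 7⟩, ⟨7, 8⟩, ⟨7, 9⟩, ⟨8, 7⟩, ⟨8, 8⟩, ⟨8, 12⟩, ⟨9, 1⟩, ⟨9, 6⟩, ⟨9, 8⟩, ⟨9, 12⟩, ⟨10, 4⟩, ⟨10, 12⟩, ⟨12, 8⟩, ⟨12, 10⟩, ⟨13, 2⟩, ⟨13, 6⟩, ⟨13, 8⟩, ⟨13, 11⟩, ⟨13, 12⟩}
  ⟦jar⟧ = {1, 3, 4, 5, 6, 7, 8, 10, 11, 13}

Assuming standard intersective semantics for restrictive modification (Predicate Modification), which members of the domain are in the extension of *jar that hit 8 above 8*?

⟦that hit 8⟧ = {x : ⟨x, 8⟩ ∈ ⟦hit⟧} = {1, 4, 5, 6, 8, 10, 13}
⟦above 8⟧ = {x : ⟨x, 8⟩ ∈ ⟦above⟧} = {1, 2, 4, 6, 7, 8, 9, 12, 13}
⟦jar⟧ = {1, 3, 4, 5, 6, 7, 8, 10, 11, 13}
… ∩ ⟦that hit 8⟧ = {1, 3, 4, 5, 6, 7, 8, 10, 11, 13} ∩ {1, 4, 5, 6, 8, 10, 13} = {1, 4, 5, 6, 8, 10, 13}
… ∩ ⟦above 8⟧ = {1, 4, 5, 6, 8, 10, 13} ∩ {1, 2, 4, 6, 7, 8, 9, 12, 13} = {1, 4, 6, 8, 13}
So ⟦jar that hit 8 above 8⟧ = {1, 4, 6, 8, 13}.

{1, 4, 6, 8, 13}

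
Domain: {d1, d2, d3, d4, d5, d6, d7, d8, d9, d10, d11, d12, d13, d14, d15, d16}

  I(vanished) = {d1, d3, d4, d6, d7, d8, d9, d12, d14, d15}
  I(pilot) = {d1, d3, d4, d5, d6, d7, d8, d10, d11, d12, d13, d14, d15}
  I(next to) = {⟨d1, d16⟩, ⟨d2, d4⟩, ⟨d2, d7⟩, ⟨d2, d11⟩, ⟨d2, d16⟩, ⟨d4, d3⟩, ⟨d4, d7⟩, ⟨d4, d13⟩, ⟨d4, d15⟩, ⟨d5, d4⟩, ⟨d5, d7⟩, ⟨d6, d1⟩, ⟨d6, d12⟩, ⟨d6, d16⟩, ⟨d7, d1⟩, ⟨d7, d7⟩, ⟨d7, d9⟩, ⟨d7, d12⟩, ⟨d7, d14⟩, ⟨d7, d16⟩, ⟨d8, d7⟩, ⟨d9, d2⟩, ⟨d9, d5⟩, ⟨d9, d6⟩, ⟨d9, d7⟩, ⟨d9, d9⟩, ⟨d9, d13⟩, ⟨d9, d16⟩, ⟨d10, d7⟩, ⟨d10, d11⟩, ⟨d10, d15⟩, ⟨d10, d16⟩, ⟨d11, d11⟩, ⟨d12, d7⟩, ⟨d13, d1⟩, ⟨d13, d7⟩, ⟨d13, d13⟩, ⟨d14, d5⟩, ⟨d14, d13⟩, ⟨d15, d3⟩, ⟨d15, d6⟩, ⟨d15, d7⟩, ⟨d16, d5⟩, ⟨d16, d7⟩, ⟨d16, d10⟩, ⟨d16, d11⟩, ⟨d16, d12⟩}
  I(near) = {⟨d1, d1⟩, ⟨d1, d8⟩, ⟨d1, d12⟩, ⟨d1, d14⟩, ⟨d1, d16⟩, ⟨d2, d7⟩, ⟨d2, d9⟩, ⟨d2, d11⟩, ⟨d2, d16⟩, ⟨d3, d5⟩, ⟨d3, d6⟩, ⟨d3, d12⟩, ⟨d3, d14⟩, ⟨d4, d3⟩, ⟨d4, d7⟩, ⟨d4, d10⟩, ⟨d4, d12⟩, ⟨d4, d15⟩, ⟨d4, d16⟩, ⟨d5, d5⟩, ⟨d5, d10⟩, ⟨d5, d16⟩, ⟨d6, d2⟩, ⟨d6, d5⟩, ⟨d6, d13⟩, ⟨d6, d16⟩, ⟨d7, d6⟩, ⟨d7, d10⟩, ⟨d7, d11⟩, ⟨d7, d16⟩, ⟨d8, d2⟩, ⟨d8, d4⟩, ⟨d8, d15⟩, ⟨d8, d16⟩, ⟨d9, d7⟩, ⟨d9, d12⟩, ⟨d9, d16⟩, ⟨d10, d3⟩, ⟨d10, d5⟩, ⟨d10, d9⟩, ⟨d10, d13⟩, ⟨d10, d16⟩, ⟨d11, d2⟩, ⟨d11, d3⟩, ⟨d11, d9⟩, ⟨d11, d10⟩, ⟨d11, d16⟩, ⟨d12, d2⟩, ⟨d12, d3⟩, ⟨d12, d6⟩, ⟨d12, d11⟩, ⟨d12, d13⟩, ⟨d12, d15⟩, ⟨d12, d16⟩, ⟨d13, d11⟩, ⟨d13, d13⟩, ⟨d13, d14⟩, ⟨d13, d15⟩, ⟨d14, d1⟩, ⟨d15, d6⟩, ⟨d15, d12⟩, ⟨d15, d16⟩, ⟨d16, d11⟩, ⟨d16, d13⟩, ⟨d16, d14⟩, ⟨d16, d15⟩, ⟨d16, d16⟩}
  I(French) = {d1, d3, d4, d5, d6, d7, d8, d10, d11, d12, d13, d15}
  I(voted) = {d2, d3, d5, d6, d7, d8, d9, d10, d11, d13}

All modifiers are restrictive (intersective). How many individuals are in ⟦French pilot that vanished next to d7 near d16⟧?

5

⟦that vanished⟧ = ⟦vanished⟧ = {d1, d3, d4, d6, d7, d8, d9, d12, d14, d15}
⟦next to d7⟧ = {x : ⟨x, d7⟩ ∈ ⟦next to⟧} = {d2, d4, d5, d7, d8, d9, d10, d12, d13, d15, d16}
⟦near d16⟧ = {x : ⟨x, d16⟩ ∈ ⟦near⟧} = {d1, d2, d4, d5, d6, d7, d8, d9, d10, d11, d12, d15, d16}
⟦pilot⟧ = {d1, d3, d4, d5, d6, d7, d8, d10, d11, d12, d13, d14, d15}
… ∩ ⟦that vanished⟧ = {d1, d3, d4, d5, d6, d7, d8, d10, d11, d12, d13, d14, d15} ∩ {d1, d3, d4, d6, d7, d8, d9, d12, d14, d15} = {d1, d3, d4, d6, d7, d8, d12, d14, d15}
… ∩ ⟦next to d7⟧ = {d1, d3, d4, d6, d7, d8, d12, d14, d15} ∩ {d2, d4, d5, d7, d8, d9, d10, d12, d13, d15, d16} = {d4, d7, d8, d12, d15}
… ∩ ⟦near d16⟧ = {d4, d7, d8, d12, d15} ∩ {d1, d2, d4, d5, d6, d7, d8, d9, d10, d11, d12, d15, d16} = {d4, d7, d8, d12, d15}
… ∩ ⟦French⟧ = {d4, d7, d8, d12, d15} ∩ {d1, d3, d4, d5, d6, d7, d8, d10, d11, d12, d13, d15} = {d4, d7, d8, d12, d15}
⟦French pilot that vanished next to d7 near d16⟧ = {d4, d7, d8, d12, d15}, so the cardinality is 5.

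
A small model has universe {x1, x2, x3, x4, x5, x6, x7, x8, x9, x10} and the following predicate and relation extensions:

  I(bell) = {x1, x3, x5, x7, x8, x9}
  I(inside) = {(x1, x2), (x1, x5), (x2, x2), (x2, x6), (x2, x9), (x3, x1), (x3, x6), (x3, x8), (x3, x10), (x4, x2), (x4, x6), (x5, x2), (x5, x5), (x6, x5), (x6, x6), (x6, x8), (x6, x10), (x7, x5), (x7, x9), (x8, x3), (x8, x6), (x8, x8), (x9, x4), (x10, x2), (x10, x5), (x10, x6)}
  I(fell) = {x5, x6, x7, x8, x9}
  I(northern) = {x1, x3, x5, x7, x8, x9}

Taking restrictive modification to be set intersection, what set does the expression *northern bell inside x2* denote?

{x1, x5}

⟦inside x2⟧ = {x : ⟨x, x2⟩ ∈ ⟦inside⟧} = {x1, x2, x4, x5, x10}
⟦bell⟧ = {x1, x3, x5, x7, x8, x9}
… ∩ ⟦inside x2⟧ = {x1, x3, x5, x7, x8, x9} ∩ {x1, x2, x4, x5, x10} = {x1, x5}
… ∩ ⟦northern⟧ = {x1, x5} ∩ {x1, x3, x5, x7, x8, x9} = {x1, x5}
So ⟦northern bell inside x2⟧ = {x1, x5}.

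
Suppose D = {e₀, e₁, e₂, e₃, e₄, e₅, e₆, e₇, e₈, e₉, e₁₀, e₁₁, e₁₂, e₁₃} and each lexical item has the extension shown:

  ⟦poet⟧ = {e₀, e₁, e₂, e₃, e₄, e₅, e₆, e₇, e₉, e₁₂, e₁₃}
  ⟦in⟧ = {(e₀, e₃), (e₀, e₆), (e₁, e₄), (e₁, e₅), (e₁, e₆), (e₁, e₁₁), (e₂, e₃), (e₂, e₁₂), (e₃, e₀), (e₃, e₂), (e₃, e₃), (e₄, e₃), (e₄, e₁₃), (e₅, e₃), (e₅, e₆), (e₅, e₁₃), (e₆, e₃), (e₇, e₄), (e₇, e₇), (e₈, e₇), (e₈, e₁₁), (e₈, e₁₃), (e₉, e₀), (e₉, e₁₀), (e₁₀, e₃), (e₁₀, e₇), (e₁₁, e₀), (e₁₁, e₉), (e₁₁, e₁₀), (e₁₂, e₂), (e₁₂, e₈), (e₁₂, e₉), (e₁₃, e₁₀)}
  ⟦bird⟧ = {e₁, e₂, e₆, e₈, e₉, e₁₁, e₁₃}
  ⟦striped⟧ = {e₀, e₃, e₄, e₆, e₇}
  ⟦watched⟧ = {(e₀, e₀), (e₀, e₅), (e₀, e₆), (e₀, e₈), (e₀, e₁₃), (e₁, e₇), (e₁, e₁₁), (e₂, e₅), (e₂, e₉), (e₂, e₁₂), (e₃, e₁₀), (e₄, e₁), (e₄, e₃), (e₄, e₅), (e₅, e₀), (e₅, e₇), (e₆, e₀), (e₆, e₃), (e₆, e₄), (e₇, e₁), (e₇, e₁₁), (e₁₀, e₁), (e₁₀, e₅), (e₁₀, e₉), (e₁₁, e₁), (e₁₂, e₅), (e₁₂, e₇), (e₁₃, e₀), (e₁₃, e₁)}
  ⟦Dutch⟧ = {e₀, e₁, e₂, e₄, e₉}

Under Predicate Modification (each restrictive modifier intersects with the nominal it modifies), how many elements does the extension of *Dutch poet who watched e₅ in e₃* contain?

⟦who watched e₅⟧ = {x : ⟨x, e₅⟩ ∈ ⟦watched⟧} = {e₀, e₂, e₄, e₁₀, e₁₂}
⟦in e₃⟧ = {x : ⟨x, e₃⟩ ∈ ⟦in⟧} = {e₀, e₂, e₃, e₄, e₅, e₆, e₁₀}
⟦poet⟧ = {e₀, e₁, e₂, e₃, e₄, e₅, e₆, e₇, e₉, e₁₂, e₁₃}
… ∩ ⟦who watched e₅⟧ = {e₀, e₁, e₂, e₃, e₄, e₅, e₆, e₇, e₉, e₁₂, e₁₃} ∩ {e₀, e₂, e₄, e₁₀, e₁₂} = {e₀, e₂, e₄, e₁₂}
… ∩ ⟦in e₃⟧ = {e₀, e₂, e₄, e₁₂} ∩ {e₀, e₂, e₃, e₄, e₅, e₆, e₁₀} = {e₀, e₂, e₄}
… ∩ ⟦Dutch⟧ = {e₀, e₂, e₄} ∩ {e₀, e₁, e₂, e₄, e₉} = {e₀, e₂, e₄}
⟦Dutch poet who watched e₅ in e₃⟧ = {e₀, e₂, e₄}, so the cardinality is 3.

3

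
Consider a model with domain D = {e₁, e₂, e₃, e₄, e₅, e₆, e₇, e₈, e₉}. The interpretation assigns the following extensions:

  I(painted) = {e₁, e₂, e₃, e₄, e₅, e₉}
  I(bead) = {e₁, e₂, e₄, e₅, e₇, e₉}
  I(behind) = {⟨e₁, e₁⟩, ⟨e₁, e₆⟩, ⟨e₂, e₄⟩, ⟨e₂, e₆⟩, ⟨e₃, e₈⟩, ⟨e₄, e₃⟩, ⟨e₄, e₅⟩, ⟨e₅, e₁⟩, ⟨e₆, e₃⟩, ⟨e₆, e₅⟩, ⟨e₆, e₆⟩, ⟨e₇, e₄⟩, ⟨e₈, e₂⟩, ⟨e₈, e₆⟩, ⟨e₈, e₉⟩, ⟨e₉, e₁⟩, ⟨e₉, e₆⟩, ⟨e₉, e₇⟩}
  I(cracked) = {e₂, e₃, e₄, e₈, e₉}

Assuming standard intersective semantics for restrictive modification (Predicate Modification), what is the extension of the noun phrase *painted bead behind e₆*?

⟦behind e₆⟧ = {x : ⟨x, e₆⟩ ∈ ⟦behind⟧} = {e₁, e₂, e₆, e₈, e₉}
⟦bead⟧ = {e₁, e₂, e₄, e₅, e₇, e₉}
… ∩ ⟦behind e₆⟧ = {e₁, e₂, e₄, e₅, e₇, e₉} ∩ {e₁, e₂, e₆, e₈, e₉} = {e₁, e₂, e₉}
… ∩ ⟦painted⟧ = {e₁, e₂, e₉} ∩ {e₁, e₂, e₃, e₄, e₅, e₉} = {e₁, e₂, e₉}
So ⟦painted bead behind e₆⟧ = {e₁, e₂, e₉}.

{e₁, e₂, e₉}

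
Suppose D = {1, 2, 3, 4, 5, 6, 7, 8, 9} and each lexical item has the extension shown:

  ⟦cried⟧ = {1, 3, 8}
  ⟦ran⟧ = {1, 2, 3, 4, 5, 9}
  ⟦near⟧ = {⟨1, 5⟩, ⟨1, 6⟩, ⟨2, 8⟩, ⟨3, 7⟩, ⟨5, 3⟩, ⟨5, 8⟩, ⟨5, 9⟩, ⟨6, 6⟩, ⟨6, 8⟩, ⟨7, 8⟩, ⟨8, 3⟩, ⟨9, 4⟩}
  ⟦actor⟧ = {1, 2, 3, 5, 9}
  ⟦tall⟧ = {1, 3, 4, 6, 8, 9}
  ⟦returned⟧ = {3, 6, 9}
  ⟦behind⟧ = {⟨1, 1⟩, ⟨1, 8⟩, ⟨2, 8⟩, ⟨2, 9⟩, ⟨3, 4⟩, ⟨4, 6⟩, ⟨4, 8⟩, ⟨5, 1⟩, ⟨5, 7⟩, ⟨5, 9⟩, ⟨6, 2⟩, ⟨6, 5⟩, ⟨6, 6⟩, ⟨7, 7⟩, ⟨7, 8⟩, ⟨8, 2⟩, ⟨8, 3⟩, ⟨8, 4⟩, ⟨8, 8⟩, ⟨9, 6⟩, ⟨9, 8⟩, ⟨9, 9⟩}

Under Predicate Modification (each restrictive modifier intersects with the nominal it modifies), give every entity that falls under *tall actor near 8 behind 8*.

⟦near 8⟧ = {x : ⟨x, 8⟩ ∈ ⟦near⟧} = {2, 5, 6, 7}
⟦behind 8⟧ = {x : ⟨x, 8⟩ ∈ ⟦behind⟧} = {1, 2, 4, 7, 8, 9}
⟦actor⟧ = {1, 2, 3, 5, 9}
… ∩ ⟦near 8⟧ = {1, 2, 3, 5, 9} ∩ {2, 5, 6, 7} = {2, 5}
… ∩ ⟦behind 8⟧ = {2, 5} ∩ {1, 2, 4, 7, 8, 9} = {2}
… ∩ ⟦tall⟧ = {2} ∩ {1, 3, 4, 6, 8, 9} = ∅
So ⟦tall actor near 8 behind 8⟧ = {}.

{}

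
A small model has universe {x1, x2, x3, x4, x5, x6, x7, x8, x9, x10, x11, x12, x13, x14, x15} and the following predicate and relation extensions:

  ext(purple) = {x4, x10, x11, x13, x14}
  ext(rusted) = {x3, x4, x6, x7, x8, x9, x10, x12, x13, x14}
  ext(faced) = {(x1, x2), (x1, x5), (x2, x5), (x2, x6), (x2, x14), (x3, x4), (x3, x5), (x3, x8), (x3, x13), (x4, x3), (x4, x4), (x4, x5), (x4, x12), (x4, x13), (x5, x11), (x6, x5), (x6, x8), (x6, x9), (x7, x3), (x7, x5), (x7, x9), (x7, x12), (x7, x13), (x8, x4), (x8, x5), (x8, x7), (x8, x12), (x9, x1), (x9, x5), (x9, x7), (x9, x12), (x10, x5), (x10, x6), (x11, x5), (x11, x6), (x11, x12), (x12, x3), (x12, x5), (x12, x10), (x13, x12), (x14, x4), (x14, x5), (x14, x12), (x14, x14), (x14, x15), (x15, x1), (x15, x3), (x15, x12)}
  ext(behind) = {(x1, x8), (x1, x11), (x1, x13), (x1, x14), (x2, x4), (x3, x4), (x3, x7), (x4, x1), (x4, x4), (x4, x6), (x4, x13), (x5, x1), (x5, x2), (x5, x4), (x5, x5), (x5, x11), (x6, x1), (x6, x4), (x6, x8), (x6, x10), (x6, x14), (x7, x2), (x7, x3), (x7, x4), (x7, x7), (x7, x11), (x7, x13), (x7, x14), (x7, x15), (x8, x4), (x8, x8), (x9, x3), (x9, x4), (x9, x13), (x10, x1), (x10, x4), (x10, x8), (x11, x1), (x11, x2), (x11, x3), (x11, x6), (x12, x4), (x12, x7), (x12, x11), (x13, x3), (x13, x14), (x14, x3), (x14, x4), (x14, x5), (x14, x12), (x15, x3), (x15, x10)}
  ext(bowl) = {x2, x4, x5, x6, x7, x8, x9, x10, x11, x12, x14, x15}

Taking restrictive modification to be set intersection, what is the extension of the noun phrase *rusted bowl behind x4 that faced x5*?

{x4, x6, x7, x8, x9, x10, x12, x14}

⟦behind x4⟧ = {x : ⟨x, x4⟩ ∈ ⟦behind⟧} = {x2, x3, x4, x5, x6, x7, x8, x9, x10, x12, x14}
⟦that faced x5⟧ = {x : ⟨x, x5⟩ ∈ ⟦faced⟧} = {x1, x2, x3, x4, x6, x7, x8, x9, x10, x11, x12, x14}
⟦bowl⟧ = {x2, x4, x5, x6, x7, x8, x9, x10, x11, x12, x14, x15}
… ∩ ⟦behind x4⟧ = {x2, x4, x5, x6, x7, x8, x9, x10, x11, x12, x14, x15} ∩ {x2, x3, x4, x5, x6, x7, x8, x9, x10, x12, x14} = {x2, x4, x5, x6, x7, x8, x9, x10, x12, x14}
… ∩ ⟦that faced x5⟧ = {x2, x4, x5, x6, x7, x8, x9, x10, x12, x14} ∩ {x1, x2, x3, x4, x6, x7, x8, x9, x10, x11, x12, x14} = {x2, x4, x6, x7, x8, x9, x10, x12, x14}
… ∩ ⟦rusted⟧ = {x2, x4, x6, x7, x8, x9, x10, x12, x14} ∩ {x3, x4, x6, x7, x8, x9, x10, x12, x13, x14} = {x4, x6, x7, x8, x9, x10, x12, x14}
So ⟦rusted bowl behind x4 that faced x5⟧ = {x4, x6, x7, x8, x9, x10, x12, x14}.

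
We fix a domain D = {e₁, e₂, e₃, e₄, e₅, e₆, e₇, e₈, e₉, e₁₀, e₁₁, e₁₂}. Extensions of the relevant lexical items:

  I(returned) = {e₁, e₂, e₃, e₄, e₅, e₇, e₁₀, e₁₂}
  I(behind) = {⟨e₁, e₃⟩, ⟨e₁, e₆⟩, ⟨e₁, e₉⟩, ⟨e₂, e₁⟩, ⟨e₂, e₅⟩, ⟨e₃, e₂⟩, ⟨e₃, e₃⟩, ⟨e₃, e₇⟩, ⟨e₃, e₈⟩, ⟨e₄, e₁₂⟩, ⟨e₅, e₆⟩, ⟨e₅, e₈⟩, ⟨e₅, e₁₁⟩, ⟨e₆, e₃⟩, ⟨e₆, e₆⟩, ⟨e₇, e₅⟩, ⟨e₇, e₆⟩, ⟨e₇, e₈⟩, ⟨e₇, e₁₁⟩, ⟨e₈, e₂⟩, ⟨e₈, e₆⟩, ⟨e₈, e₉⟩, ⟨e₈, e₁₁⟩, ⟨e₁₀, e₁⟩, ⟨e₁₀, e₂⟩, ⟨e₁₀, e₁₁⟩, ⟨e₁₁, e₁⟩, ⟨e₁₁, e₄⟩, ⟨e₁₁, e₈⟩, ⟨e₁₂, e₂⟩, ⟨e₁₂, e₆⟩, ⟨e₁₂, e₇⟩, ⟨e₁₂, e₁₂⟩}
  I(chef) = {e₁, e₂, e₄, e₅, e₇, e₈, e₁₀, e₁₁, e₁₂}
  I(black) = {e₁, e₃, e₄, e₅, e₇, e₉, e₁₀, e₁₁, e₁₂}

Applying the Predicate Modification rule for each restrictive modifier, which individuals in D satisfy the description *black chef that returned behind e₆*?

⟦that returned⟧ = ⟦returned⟧ = {e₁, e₂, e₃, e₄, e₅, e₇, e₁₀, e₁₂}
⟦behind e₆⟧ = {x : ⟨x, e₆⟩ ∈ ⟦behind⟧} = {e₁, e₅, e₆, e₇, e₈, e₁₂}
⟦chef⟧ = {e₁, e₂, e₄, e₅, e₇, e₈, e₁₀, e₁₁, e₁₂}
… ∩ ⟦that returned⟧ = {e₁, e₂, e₄, e₅, e₇, e₈, e₁₀, e₁₁, e₁₂} ∩ {e₁, e₂, e₃, e₄, e₅, e₇, e₁₀, e₁₂} = {e₁, e₂, e₄, e₅, e₇, e₁₀, e₁₂}
… ∩ ⟦behind e₆⟧ = {e₁, e₂, e₄, e₅, e₇, e₁₀, e₁₂} ∩ {e₁, e₅, e₆, e₇, e₈, e₁₂} = {e₁, e₅, e₇, e₁₂}
… ∩ ⟦black⟧ = {e₁, e₅, e₇, e₁₂} ∩ {e₁, e₃, e₄, e₅, e₇, e₉, e₁₀, e₁₁, e₁₂} = {e₁, e₅, e₇, e₁₂}
So ⟦black chef that returned behind e₆⟧ = {e₁, e₅, e₇, e₁₂}.

{e₁, e₅, e₇, e₁₂}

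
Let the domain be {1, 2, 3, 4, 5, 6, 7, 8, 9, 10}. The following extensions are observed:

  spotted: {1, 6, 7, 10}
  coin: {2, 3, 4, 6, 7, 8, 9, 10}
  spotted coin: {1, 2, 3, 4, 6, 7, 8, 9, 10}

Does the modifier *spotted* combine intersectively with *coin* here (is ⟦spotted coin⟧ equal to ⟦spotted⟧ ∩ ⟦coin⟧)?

⟦spotted⟧ ∩ ⟦coin⟧ = {1, 6, 7, 10} ∩ {2, 3, 4, 6, 7, 8, 9, 10} = {6, 7, 10}
Observed ⟦spotted coin⟧ = {1, 2, 3, 4, 6, 7, 8, 9, 10}.
These differ, so the modifier is not intersective in this model.

no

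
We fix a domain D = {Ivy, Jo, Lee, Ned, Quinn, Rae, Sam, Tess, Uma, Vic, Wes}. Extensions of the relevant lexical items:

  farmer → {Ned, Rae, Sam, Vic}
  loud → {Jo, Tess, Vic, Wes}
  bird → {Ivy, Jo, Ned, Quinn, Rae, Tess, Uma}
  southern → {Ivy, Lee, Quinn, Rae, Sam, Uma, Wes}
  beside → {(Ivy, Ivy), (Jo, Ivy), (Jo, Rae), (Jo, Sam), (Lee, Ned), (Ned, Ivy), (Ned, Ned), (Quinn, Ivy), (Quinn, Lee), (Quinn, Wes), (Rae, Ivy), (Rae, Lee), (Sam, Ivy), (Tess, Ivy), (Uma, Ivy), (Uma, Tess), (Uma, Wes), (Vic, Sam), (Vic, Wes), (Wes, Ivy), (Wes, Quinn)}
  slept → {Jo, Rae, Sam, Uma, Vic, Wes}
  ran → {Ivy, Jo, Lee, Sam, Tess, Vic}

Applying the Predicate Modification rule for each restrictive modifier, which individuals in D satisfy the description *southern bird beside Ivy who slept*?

{Rae, Uma}

⟦beside Ivy⟧ = {x : ⟨x, Ivy⟩ ∈ ⟦beside⟧} = {Ivy, Jo, Ned, Quinn, Rae, Sam, Tess, Uma, Wes}
⟦who slept⟧ = ⟦slept⟧ = {Jo, Rae, Sam, Uma, Vic, Wes}
⟦bird⟧ = {Ivy, Jo, Ned, Quinn, Rae, Tess, Uma}
… ∩ ⟦beside Ivy⟧ = {Ivy, Jo, Ned, Quinn, Rae, Tess, Uma} ∩ {Ivy, Jo, Ned, Quinn, Rae, Sam, Tess, Uma, Wes} = {Ivy, Jo, Ned, Quinn, Rae, Tess, Uma}
… ∩ ⟦who slept⟧ = {Ivy, Jo, Ned, Quinn, Rae, Tess, Uma} ∩ {Jo, Rae, Sam, Uma, Vic, Wes} = {Jo, Rae, Uma}
… ∩ ⟦southern⟧ = {Jo, Rae, Uma} ∩ {Ivy, Lee, Quinn, Rae, Sam, Uma, Wes} = {Rae, Uma}
So ⟦southern bird beside Ivy who slept⟧ = {Rae, Uma}.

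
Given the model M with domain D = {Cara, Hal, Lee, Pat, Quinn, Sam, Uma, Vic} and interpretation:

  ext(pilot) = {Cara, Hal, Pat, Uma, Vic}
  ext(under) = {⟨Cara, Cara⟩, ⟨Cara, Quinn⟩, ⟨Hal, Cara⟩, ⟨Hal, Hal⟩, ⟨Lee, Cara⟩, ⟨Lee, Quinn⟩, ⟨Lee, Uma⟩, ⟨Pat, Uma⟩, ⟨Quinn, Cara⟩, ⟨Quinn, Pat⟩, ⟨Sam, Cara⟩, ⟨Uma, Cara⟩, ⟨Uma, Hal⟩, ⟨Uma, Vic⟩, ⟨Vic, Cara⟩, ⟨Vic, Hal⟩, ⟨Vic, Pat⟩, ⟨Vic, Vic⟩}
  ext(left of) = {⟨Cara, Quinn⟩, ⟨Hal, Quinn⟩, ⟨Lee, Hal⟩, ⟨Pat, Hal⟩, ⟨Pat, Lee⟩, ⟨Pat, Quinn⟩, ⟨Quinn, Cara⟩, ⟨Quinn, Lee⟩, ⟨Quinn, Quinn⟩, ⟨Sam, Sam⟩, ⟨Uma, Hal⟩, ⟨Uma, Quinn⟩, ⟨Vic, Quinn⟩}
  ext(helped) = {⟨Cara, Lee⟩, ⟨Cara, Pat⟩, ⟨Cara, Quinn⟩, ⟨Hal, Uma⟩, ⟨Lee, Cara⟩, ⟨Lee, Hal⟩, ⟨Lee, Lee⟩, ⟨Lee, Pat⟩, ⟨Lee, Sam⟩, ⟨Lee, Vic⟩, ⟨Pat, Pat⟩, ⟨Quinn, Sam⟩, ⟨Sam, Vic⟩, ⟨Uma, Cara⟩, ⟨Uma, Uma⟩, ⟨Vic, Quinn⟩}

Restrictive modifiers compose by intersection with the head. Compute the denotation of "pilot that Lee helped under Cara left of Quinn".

{Cara, Hal, Vic}

⟦that Lee helped⟧ = {x : ⟨Lee, x⟩ ∈ ⟦helped⟧} = {Cara, Hal, Lee, Pat, Sam, Vic}
⟦under Cara⟧ = {x : ⟨x, Cara⟩ ∈ ⟦under⟧} = {Cara, Hal, Lee, Quinn, Sam, Uma, Vic}
⟦left of Quinn⟧ = {x : ⟨x, Quinn⟩ ∈ ⟦left of⟧} = {Cara, Hal, Pat, Quinn, Uma, Vic}
⟦pilot⟧ = {Cara, Hal, Pat, Uma, Vic}
… ∩ ⟦that Lee helped⟧ = {Cara, Hal, Pat, Uma, Vic} ∩ {Cara, Hal, Lee, Pat, Sam, Vic} = {Cara, Hal, Pat, Vic}
… ∩ ⟦under Cara⟧ = {Cara, Hal, Pat, Vic} ∩ {Cara, Hal, Lee, Quinn, Sam, Uma, Vic} = {Cara, Hal, Vic}
… ∩ ⟦left of Quinn⟧ = {Cara, Hal, Vic} ∩ {Cara, Hal, Pat, Quinn, Uma, Vic} = {Cara, Hal, Vic}
So ⟦pilot that Lee helped under Cara left of Quinn⟧ = {Cara, Hal, Vic}.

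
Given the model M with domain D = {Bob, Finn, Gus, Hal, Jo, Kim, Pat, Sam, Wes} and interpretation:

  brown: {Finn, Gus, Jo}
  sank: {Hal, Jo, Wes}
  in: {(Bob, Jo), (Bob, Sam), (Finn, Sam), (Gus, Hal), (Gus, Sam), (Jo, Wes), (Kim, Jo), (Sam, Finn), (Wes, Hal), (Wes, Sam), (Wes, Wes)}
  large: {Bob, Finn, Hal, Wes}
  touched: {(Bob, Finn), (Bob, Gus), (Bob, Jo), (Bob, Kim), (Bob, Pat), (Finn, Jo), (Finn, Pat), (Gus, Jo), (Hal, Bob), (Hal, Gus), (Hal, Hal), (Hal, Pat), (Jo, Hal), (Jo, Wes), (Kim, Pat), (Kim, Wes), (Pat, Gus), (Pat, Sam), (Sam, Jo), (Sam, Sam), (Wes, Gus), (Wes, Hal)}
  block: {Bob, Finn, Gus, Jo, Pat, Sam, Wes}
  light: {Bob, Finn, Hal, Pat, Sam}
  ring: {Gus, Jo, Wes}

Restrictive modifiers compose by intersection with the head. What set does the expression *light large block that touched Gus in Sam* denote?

{Bob}

⟦that touched Gus⟧ = {x : ⟨x, Gus⟩ ∈ ⟦touched⟧} = {Bob, Hal, Pat, Wes}
⟦in Sam⟧ = {x : ⟨x, Sam⟩ ∈ ⟦in⟧} = {Bob, Finn, Gus, Wes}
⟦block⟧ = {Bob, Finn, Gus, Jo, Pat, Sam, Wes}
… ∩ ⟦that touched Gus⟧ = {Bob, Finn, Gus, Jo, Pat, Sam, Wes} ∩ {Bob, Hal, Pat, Wes} = {Bob, Pat, Wes}
… ∩ ⟦in Sam⟧ = {Bob, Pat, Wes} ∩ {Bob, Finn, Gus, Wes} = {Bob, Wes}
… ∩ ⟦light⟧ = {Bob, Wes} ∩ {Bob, Finn, Hal, Pat, Sam} = {Bob}
… ∩ ⟦large⟧ = {Bob} ∩ {Bob, Finn, Hal, Wes} = {Bob}
So ⟦light large block that touched Gus in Sam⟧ = {Bob}.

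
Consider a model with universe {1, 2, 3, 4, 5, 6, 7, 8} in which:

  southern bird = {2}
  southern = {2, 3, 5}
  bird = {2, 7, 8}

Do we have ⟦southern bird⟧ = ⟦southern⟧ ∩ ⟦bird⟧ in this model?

⟦southern⟧ ∩ ⟦bird⟧ = {2, 3, 5} ∩ {2, 7, 8} = {2}
Observed ⟦southern bird⟧ = {2}.
These coincide, so the modifier is intersective here.

yes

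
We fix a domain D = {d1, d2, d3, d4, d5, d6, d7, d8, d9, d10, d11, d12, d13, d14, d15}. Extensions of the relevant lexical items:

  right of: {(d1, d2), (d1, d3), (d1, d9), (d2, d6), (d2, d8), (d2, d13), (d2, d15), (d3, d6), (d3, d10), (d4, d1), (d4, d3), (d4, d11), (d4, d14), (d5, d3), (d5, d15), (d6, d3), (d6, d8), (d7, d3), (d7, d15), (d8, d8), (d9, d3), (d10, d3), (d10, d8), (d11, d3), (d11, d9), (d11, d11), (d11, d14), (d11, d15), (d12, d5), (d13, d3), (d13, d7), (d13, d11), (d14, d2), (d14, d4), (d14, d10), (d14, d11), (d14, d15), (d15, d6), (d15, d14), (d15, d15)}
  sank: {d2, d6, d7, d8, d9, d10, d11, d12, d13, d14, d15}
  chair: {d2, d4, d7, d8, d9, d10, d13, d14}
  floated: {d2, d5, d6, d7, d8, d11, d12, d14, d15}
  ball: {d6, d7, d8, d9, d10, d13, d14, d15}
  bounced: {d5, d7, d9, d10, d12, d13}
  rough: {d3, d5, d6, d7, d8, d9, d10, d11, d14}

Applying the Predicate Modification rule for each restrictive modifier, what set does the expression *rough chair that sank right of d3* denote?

{d7, d9, d10}

⟦that sank⟧ = ⟦sank⟧ = {d2, d6, d7, d8, d9, d10, d11, d12, d13, d14, d15}
⟦right of d3⟧ = {x : ⟨x, d3⟩ ∈ ⟦right of⟧} = {d1, d4, d5, d6, d7, d9, d10, d11, d13}
⟦chair⟧ = {d2, d4, d7, d8, d9, d10, d13, d14}
… ∩ ⟦that sank⟧ = {d2, d4, d7, d8, d9, d10, d13, d14} ∩ {d2, d6, d7, d8, d9, d10, d11, d12, d13, d14, d15} = {d2, d7, d8, d9, d10, d13, d14}
… ∩ ⟦right of d3⟧ = {d2, d7, d8, d9, d10, d13, d14} ∩ {d1, d4, d5, d6, d7, d9, d10, d11, d13} = {d7, d9, d10, d13}
… ∩ ⟦rough⟧ = {d7, d9, d10, d13} ∩ {d3, d5, d6, d7, d8, d9, d10, d11, d14} = {d7, d9, d10}
So ⟦rough chair that sank right of d3⟧ = {d7, d9, d10}.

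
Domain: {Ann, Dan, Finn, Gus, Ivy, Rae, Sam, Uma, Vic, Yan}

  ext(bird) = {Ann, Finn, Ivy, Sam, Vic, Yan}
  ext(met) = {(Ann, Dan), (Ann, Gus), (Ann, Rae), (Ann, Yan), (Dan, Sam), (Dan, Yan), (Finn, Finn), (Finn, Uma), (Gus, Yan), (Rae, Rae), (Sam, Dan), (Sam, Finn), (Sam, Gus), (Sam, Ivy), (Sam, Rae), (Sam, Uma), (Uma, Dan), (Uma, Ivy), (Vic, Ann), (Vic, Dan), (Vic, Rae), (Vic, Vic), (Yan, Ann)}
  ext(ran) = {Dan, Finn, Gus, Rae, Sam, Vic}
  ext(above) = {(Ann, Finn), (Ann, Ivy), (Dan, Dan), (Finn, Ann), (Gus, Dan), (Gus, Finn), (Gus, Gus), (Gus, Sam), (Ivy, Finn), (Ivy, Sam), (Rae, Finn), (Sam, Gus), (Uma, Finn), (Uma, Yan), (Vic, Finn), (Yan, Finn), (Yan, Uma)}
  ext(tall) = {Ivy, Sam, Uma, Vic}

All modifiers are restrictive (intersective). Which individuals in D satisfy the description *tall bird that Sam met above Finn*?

{Ivy}

⟦that Sam met⟧ = {x : ⟨Sam, x⟩ ∈ ⟦met⟧} = {Dan, Finn, Gus, Ivy, Rae, Uma}
⟦above Finn⟧ = {x : ⟨x, Finn⟩ ∈ ⟦above⟧} = {Ann, Gus, Ivy, Rae, Uma, Vic, Yan}
⟦bird⟧ = {Ann, Finn, Ivy, Sam, Vic, Yan}
… ∩ ⟦that Sam met⟧ = {Ann, Finn, Ivy, Sam, Vic, Yan} ∩ {Dan, Finn, Gus, Ivy, Rae, Uma} = {Finn, Ivy}
… ∩ ⟦above Finn⟧ = {Finn, Ivy} ∩ {Ann, Gus, Ivy, Rae, Uma, Vic, Yan} = {Ivy}
… ∩ ⟦tall⟧ = {Ivy} ∩ {Ivy, Sam, Uma, Vic} = {Ivy}
So ⟦tall bird that Sam met above Finn⟧ = {Ivy}.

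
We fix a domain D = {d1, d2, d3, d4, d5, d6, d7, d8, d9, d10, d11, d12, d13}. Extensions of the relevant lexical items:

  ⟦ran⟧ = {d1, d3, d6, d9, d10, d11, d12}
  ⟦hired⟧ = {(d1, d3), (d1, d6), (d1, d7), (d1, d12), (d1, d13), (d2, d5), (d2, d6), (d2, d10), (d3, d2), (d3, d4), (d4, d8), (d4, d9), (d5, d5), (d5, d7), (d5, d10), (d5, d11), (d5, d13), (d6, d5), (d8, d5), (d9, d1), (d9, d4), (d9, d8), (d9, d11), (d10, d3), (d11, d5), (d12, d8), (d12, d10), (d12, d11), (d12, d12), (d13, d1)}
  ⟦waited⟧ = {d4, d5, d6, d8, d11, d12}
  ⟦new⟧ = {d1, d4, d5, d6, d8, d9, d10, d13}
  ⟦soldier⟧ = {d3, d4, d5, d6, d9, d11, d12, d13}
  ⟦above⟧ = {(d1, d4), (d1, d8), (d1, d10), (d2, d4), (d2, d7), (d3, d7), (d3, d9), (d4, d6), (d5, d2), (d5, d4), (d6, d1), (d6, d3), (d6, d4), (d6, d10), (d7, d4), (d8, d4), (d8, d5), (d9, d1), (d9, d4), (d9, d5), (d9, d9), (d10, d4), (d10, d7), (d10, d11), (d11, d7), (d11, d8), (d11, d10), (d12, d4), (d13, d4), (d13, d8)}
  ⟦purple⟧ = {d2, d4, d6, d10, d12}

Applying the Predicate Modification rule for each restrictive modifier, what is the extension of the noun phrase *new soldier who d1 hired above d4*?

{d6, d13}

⟦who d1 hired⟧ = {x : ⟨d1, x⟩ ∈ ⟦hired⟧} = {d3, d6, d7, d12, d13}
⟦above d4⟧ = {x : ⟨x, d4⟩ ∈ ⟦above⟧} = {d1, d2, d5, d6, d7, d8, d9, d10, d12, d13}
⟦soldier⟧ = {d3, d4, d5, d6, d9, d11, d12, d13}
… ∩ ⟦who d1 hired⟧ = {d3, d4, d5, d6, d9, d11, d12, d13} ∩ {d3, d6, d7, d12, d13} = {d3, d6, d12, d13}
… ∩ ⟦above d4⟧ = {d3, d6, d12, d13} ∩ {d1, d2, d5, d6, d7, d8, d9, d10, d12, d13} = {d6, d12, d13}
… ∩ ⟦new⟧ = {d6, d12, d13} ∩ {d1, d4, d5, d6, d8, d9, d10, d13} = {d6, d13}
So ⟦new soldier who d1 hired above d4⟧ = {d6, d13}.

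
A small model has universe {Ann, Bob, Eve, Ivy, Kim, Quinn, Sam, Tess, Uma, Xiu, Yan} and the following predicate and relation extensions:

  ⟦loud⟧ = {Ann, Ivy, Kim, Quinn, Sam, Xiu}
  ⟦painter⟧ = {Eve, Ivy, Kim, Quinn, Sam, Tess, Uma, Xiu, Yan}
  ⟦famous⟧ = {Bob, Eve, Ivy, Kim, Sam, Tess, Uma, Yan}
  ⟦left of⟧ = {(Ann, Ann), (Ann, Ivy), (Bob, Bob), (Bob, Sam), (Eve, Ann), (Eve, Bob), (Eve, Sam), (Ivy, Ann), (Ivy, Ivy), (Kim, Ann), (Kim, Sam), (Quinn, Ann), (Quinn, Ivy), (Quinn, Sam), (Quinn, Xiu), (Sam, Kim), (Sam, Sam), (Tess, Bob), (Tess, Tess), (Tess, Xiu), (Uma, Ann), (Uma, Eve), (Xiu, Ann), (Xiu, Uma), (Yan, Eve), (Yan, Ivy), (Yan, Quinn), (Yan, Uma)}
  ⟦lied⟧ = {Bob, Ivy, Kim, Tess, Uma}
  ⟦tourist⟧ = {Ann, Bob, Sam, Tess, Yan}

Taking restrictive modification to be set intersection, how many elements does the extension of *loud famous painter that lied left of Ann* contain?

2

⟦that lied⟧ = ⟦lied⟧ = {Bob, Ivy, Kim, Tess, Uma}
⟦left of Ann⟧ = {x : ⟨x, Ann⟩ ∈ ⟦left of⟧} = {Ann, Eve, Ivy, Kim, Quinn, Uma, Xiu}
⟦painter⟧ = {Eve, Ivy, Kim, Quinn, Sam, Tess, Uma, Xiu, Yan}
… ∩ ⟦that lied⟧ = {Eve, Ivy, Kim, Quinn, Sam, Tess, Uma, Xiu, Yan} ∩ {Bob, Ivy, Kim, Tess, Uma} = {Ivy, Kim, Tess, Uma}
… ∩ ⟦left of Ann⟧ = {Ivy, Kim, Tess, Uma} ∩ {Ann, Eve, Ivy, Kim, Quinn, Uma, Xiu} = {Ivy, Kim, Uma}
… ∩ ⟦loud⟧ = {Ivy, Kim, Uma} ∩ {Ann, Ivy, Kim, Quinn, Sam, Xiu} = {Ivy, Kim}
… ∩ ⟦famous⟧ = {Ivy, Kim} ∩ {Bob, Eve, Ivy, Kim, Sam, Tess, Uma, Yan} = {Ivy, Kim}
⟦loud famous painter that lied left of Ann⟧ = {Ivy, Kim}, so the cardinality is 2.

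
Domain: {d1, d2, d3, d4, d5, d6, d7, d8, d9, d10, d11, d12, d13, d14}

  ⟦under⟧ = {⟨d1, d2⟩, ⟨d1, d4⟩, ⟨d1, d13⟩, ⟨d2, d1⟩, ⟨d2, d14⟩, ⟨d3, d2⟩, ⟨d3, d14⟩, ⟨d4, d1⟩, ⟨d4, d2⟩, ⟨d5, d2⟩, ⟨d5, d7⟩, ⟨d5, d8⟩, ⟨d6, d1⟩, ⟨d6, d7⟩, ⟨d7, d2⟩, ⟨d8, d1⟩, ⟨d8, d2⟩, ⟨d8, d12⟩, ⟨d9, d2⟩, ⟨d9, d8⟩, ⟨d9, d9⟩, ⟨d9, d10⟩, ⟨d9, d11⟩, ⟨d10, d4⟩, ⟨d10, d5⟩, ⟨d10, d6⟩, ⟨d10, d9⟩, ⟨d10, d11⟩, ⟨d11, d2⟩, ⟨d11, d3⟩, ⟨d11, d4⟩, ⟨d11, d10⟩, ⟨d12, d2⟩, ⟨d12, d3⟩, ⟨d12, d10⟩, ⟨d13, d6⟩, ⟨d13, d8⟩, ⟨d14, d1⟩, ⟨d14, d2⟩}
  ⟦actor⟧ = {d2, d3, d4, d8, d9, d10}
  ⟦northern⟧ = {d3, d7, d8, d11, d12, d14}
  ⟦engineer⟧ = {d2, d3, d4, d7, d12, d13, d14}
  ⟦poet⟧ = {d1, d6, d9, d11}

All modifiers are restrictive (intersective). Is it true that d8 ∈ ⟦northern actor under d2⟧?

⟦under d2⟧ = {x : ⟨x, d2⟩ ∈ ⟦under⟧} = {d1, d3, d4, d5, d7, d8, d9, d11, d12, d14}
⟦actor⟧ = {d2, d3, d4, d8, d9, d10}
… ∩ ⟦under d2⟧ = {d2, d3, d4, d8, d9, d10} ∩ {d1, d3, d4, d5, d7, d8, d9, d11, d12, d14} = {d3, d4, d8, d9}
… ∩ ⟦northern⟧ = {d3, d4, d8, d9} ∩ {d3, d7, d8, d11, d12, d14} = {d3, d8}
⟦northern actor under d2⟧ = {d3, d8}; d8 ∈ this set.

yes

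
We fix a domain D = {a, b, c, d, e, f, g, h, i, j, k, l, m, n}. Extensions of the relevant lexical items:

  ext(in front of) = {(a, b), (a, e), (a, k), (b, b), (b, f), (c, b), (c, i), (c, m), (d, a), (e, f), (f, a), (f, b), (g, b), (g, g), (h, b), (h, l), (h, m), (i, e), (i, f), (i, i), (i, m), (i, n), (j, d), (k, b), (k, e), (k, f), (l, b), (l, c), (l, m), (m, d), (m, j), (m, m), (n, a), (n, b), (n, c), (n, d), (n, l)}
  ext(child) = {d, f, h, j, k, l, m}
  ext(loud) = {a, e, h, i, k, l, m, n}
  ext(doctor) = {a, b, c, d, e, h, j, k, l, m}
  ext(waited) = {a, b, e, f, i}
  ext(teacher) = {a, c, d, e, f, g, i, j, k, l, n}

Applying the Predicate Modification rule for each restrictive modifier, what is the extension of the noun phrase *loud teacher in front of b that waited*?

{a}

⟦in front of b⟧ = {x : ⟨x, b⟩ ∈ ⟦in front of⟧} = {a, b, c, f, g, h, k, l, n}
⟦that waited⟧ = ⟦waited⟧ = {a, b, e, f, i}
⟦teacher⟧ = {a, c, d, e, f, g, i, j, k, l, n}
… ∩ ⟦in front of b⟧ = {a, c, d, e, f, g, i, j, k, l, n} ∩ {a, b, c, f, g, h, k, l, n} = {a, c, f, g, k, l, n}
… ∩ ⟦that waited⟧ = {a, c, f, g, k, l, n} ∩ {a, b, e, f, i} = {a, f}
… ∩ ⟦loud⟧ = {a, f} ∩ {a, e, h, i, k, l, m, n} = {a}
So ⟦loud teacher in front of b that waited⟧ = {a}.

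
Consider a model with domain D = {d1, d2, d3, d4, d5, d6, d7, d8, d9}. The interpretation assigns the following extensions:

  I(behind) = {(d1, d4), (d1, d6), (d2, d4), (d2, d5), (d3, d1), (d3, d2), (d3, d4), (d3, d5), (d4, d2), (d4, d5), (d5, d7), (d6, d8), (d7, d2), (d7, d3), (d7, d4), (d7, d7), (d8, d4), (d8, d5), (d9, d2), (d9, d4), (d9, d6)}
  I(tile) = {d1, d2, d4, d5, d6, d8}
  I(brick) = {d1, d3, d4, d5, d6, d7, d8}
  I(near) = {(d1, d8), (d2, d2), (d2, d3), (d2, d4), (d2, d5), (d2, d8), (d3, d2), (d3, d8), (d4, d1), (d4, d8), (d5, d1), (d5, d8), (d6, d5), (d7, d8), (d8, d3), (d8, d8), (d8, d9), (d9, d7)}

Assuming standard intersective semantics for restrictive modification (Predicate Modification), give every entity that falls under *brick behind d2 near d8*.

⟦behind d2⟧ = {x : ⟨x, d2⟩ ∈ ⟦behind⟧} = {d3, d4, d7, d9}
⟦near d8⟧ = {x : ⟨x, d8⟩ ∈ ⟦near⟧} = {d1, d2, d3, d4, d5, d7, d8}
⟦brick⟧ = {d1, d3, d4, d5, d6, d7, d8}
… ∩ ⟦behind d2⟧ = {d1, d3, d4, d5, d6, d7, d8} ∩ {d3, d4, d7, d9} = {d3, d4, d7}
… ∩ ⟦near d8⟧ = {d3, d4, d7} ∩ {d1, d2, d3, d4, d5, d7, d8} = {d3, d4, d7}
So ⟦brick behind d2 near d8⟧ = {d3, d4, d7}.

{d3, d4, d7}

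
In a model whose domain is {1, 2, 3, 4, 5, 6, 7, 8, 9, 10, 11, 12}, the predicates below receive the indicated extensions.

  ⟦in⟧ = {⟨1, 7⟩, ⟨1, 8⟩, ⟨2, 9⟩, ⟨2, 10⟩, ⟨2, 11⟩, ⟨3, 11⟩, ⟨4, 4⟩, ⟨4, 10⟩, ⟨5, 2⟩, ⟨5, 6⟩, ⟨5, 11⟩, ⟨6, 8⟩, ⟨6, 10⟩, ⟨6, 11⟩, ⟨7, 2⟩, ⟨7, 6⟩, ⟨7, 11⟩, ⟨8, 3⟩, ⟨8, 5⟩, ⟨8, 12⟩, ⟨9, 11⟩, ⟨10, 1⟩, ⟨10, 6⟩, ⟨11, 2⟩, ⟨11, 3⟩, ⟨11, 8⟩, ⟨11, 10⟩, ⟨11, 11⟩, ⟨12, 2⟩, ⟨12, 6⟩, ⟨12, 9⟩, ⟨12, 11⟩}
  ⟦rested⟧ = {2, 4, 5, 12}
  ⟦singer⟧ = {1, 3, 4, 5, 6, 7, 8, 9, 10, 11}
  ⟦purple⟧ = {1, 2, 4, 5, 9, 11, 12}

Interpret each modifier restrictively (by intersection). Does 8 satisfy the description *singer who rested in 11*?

⟦who rested⟧ = ⟦rested⟧ = {2, 4, 5, 12}
⟦in 11⟧ = {x : ⟨x, 11⟩ ∈ ⟦in⟧} = {2, 3, 5, 6, 7, 9, 11, 12}
⟦singer⟧ = {1, 3, 4, 5, 6, 7, 8, 9, 10, 11}
… ∩ ⟦who rested⟧ = {1, 3, 4, 5, 6, 7, 8, 9, 10, 11} ∩ {2, 4, 5, 12} = {4, 5}
… ∩ ⟦in 11⟧ = {4, 5} ∩ {2, 3, 5, 6, 7, 9, 11, 12} = {5}
⟦singer who rested in 11⟧ = {5}; 8 ∉ this set.

no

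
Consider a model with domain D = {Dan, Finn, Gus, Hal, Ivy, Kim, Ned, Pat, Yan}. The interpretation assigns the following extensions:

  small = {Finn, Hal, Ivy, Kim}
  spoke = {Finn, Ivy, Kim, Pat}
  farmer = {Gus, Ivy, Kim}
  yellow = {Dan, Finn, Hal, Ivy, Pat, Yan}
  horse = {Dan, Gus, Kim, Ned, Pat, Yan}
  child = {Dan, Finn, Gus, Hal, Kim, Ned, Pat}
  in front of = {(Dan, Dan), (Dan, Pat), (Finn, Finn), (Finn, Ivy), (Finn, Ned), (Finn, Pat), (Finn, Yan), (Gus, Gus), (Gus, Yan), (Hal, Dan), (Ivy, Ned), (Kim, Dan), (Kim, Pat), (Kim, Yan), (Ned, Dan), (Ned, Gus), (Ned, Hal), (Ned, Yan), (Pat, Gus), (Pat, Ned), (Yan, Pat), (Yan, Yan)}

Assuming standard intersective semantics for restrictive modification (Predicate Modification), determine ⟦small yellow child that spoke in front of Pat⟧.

⟦that spoke⟧ = ⟦spoke⟧ = {Finn, Ivy, Kim, Pat}
⟦in front of Pat⟧ = {x : ⟨x, Pat⟩ ∈ ⟦in front of⟧} = {Dan, Finn, Kim, Yan}
⟦child⟧ = {Dan, Finn, Gus, Hal, Kim, Ned, Pat}
… ∩ ⟦that spoke⟧ = {Dan, Finn, Gus, Hal, Kim, Ned, Pat} ∩ {Finn, Ivy, Kim, Pat} = {Finn, Kim, Pat}
… ∩ ⟦in front of Pat⟧ = {Finn, Kim, Pat} ∩ {Dan, Finn, Kim, Yan} = {Finn, Kim}
… ∩ ⟦small⟧ = {Finn, Kim} ∩ {Finn, Hal, Ivy, Kim} = {Finn, Kim}
… ∩ ⟦yellow⟧ = {Finn, Kim} ∩ {Dan, Finn, Hal, Ivy, Pat, Yan} = {Finn}
So ⟦small yellow child that spoke in front of Pat⟧ = {Finn}.

{Finn}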